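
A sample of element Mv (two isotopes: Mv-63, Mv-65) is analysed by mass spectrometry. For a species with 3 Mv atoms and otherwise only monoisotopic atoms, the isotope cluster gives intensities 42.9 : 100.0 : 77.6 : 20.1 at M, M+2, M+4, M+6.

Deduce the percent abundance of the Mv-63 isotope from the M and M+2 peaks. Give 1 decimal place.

Let p = fractional abundance of Mv-63. I(M+2)/I(M) = [C(3,1)·p^2·(1−p)] / p^3 = 3·(1−p)/p = 100.0/42.9 = 2.3310
(1−p)/p = 2.3310/3 = 0.7770  ⇒  p = 1/(1 + 0.7770) = 0.5627
Mv-63: 56.3%, Mv-65: 43.7%.

56.3%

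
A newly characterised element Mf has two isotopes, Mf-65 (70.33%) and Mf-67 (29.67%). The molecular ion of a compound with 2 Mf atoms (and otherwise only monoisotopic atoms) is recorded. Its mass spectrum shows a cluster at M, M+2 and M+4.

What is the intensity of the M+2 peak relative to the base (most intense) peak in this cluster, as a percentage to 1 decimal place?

Term probabilities: M 0.4946, M+2 0.4173, M+4 0.0880. Base peak = M.
P(M) = C(2,0) × 0.7033^2 × 0.2967^0 = 1 × 0.49463089 × 1.0000 = 0.494631 (base)
P(M+2) = C(2,1) × 0.7033^1 × 0.2967^1 = 2 × 0.7033 × 0.2967 = 0.417338
Relative intensity = 0.417338 / 0.494631 × 100 = 84.4

84.4%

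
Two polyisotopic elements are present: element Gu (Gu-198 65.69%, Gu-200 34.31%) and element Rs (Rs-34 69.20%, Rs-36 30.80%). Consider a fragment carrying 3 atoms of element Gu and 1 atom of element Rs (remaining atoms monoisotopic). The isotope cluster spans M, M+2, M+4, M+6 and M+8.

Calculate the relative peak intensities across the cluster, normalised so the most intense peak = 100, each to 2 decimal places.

Element Gu pattern (n=3): 0.28346392 : 0.44416108 : 0.23198609 : 0.04038891
Element Rs pattern (n=1): 0.6920 : 0.3080
Convolve the two distributions (both contribute in 2-u steps):
  M: 0.28346392×0.6920 = 0.196157
  M+2: 0.28346392×0.3080 + 0.44416108×0.6920 = 0.394666
  M+4: 0.44416108×0.3080 + 0.23198609×0.6920 = 0.297336
  M+6: 0.23198609×0.3080 + 0.04038891×0.6920 = 0.099401
  M+8: 0.04038891×0.3080 = 0.012440
Scale to base peak (0.394666) = 100: 49.70 : 100.00 : 75.34 : 25.19 : 3.15

49.70 : 100.00 : 75.34 : 25.19 : 3.15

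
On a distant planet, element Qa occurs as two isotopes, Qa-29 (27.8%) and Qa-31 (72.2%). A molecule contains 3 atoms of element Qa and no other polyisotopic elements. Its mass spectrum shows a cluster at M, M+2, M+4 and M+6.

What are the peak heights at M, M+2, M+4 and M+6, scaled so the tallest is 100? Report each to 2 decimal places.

Expanding (0.278 + 0.722)^3:
P(M) = 0.278^3 = 0.021485
P(M+2) = 3 × 0.278^2 × 0.722^1 = 0.167397
P(M+4) = 3 × 0.278^1 × 0.722^2 = 0.434751
P(M+6) = 0.722^3 = 0.376367
The M+4 peak is largest (0.434751); scaling to 100 gives 4.94 : 38.50 : 100.00 : 86.57.

4.94 : 38.50 : 100.00 : 86.57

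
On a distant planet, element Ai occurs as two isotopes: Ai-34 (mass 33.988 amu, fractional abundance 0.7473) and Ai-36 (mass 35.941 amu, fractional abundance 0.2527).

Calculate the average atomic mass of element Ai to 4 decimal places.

34.4815 amu

The abundance-weighted mean is 0.7473 × 33.988 + 0.2527 × 35.941
= 25.39923 + 9.08229 = 34.48152 amu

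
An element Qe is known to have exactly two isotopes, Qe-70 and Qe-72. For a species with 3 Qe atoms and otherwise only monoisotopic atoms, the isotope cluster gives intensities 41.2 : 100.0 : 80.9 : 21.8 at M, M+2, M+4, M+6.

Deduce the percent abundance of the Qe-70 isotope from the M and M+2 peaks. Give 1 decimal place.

55.3%

Let p = fractional abundance of Qe-70. I(M+2)/I(M) = [C(3,1)·p^2·(1−p)] / p^3 = 3·(1−p)/p = 100.0/41.2 = 2.4272
(1−p)/p = 2.4272/3 = 0.8091  ⇒  p = 1/(1 + 0.8091) = 0.5528
Qe-70: 55.3%, Qe-72: 44.7%.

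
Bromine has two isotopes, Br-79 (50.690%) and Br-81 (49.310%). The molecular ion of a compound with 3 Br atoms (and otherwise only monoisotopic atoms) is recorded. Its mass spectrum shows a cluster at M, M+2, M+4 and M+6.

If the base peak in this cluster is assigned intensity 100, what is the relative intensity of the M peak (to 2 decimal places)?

34.27

Term probabilities: M 0.1302, M+2 0.3801, M+4 0.3698, M+6 0.1199. Base peak = M+2.
P(M+2) = C(3,1) × 0.50690^2 × 0.49310^1 = 3 × 0.25694761 × 0.4931 = 0.380103 (base)
P(M) = C(3,0) × 0.50690^3 × 0.49310^0 = 1 × 0.13024674 × 1.0000 = 0.130247
Relative intensity = 0.130247 / 0.380103 × 100 = 34.27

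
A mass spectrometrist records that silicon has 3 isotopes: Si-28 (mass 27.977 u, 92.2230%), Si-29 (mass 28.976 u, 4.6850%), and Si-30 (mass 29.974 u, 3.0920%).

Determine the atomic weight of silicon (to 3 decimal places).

Average mass = Σ (abundance × isotope mass) = 0.922230 × 27.977 + 0.046850 × 28.976 + 0.030920 × 29.974
= 25.8012 + 1.3575 + 0.9268 = 28.0855 u

28.086 u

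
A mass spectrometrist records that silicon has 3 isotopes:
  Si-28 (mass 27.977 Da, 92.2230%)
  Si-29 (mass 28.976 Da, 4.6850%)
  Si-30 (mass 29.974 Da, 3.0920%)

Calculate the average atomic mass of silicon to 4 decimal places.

28.0856 Da

Average mass = Σ (abundance × isotope mass) = 0.922230 × 27.977 + 0.046850 × 28.976 + 0.030920 × 29.974
= 25.80123 + 1.35753 + 0.92680 = 28.08556 Da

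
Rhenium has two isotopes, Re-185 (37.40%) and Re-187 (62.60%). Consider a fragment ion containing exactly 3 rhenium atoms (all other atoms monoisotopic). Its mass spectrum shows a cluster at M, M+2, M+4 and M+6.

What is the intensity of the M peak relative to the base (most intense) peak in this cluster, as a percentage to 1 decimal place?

Term probabilities: M 0.0523, M+2 0.2627, M+4 0.4397, M+6 0.2453. Base peak = M+4.
P(M+4) = C(3,2) × 0.3740^1 × 0.6260^2 = 3 × 0.3740 × 0.391876 = 0.439685 (base)
P(M) = C(3,0) × 0.3740^3 × 0.6260^0 = 1 × 0.05231362 × 1.0000 = 0.052314
Relative intensity = 0.052314 / 0.439685 × 100 = 11.9

11.9%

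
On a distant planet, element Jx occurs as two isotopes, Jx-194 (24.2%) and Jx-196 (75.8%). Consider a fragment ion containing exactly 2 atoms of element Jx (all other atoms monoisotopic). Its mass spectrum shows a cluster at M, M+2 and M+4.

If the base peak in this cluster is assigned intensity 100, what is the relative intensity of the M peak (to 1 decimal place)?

10.2

Term probabilities: M 0.0586, M+2 0.3669, M+4 0.5746. Base peak = M+4.
P(M+4) = C(2,2) × 0.242^0 × 0.758^2 = 1 × 1.0000 × 0.574564 = 0.574564 (base)
P(M) = C(2,0) × 0.242^2 × 0.758^0 = 1 × 0.058564 × 1.0000 = 0.058564
Relative intensity = 0.058564 / 0.574564 × 100 = 10.2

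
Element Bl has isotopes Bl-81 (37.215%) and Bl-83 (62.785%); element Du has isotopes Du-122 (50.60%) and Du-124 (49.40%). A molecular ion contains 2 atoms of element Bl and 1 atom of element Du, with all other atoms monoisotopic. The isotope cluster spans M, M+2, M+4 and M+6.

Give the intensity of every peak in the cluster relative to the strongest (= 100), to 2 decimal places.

16.29 : 70.85 : 100.00 : 45.25

Element Bl pattern (n=2): 0.13849562 : 0.46730876 : 0.39419562
Element Du pattern (n=1): 0.5060 : 0.4940
Convolve the two distributions (both contribute in 2-u steps):
  M: 0.13849562×0.5060 = 0.070079
  M+2: 0.13849562×0.4940 + 0.46730876×0.5060 = 0.304875
  M+4: 0.46730876×0.4940 + 0.39419562×0.5060 = 0.430314
  M+6: 0.39419562×0.4940 = 0.194733
Scale to base peak (0.430314) = 100: 16.29 : 70.85 : 100.00 : 45.25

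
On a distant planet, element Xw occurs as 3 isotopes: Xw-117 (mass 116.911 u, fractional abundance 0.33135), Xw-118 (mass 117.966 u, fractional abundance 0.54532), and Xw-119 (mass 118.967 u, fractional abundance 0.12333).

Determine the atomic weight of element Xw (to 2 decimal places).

117.74 u

The abundance-weighted mean is 0.33135 × 116.911 + 0.54532 × 117.966 + 0.12333 × 118.967
= 38.7385 + 64.3292 + 14.6722 = 117.7399 u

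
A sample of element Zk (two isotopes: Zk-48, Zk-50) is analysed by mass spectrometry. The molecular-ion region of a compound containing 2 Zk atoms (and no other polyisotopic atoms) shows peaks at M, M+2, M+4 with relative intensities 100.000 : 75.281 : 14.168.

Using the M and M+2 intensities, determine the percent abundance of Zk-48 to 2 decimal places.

72.65%

If p is the fraction of Zk that is Zk-48, then I(M+2)/I(M) = [C(2,1)·p^1·(1−p)] / p^2 = 2·(1−p)/p = 75.281/100.000 = 0.7528
(1−p)/p = 0.7528/2 = 0.3764  ⇒  p = 1/(1 + 0.3764) = 0.7265
Zk-48: 72.65%, Zk-50: 27.35%.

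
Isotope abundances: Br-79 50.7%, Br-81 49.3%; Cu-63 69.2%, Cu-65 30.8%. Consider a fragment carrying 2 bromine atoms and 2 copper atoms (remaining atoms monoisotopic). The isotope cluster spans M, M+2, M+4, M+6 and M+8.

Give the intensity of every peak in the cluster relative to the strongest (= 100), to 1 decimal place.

34.8 : 98.6 : 100.0 : 42.7 : 6.5

Bromine pattern (n=2): 0.257049 : 0.499902 : 0.243049
Copper pattern (n=2): 0.478864 : 0.426272 : 0.094864
Convolve the two distributions (both contribute in 2-u steps):
  M: 0.257049×0.478864 = 0.123092
  M+2: 0.257049×0.426272 + 0.499902×0.478864 = 0.348958
  M+4: 0.257049×0.094864 + 0.499902×0.426272 + 0.243049×0.478864 = 0.353866
  M+6: 0.499902×0.094864 + 0.243049×0.426272 = 0.151028
  M+8: 0.243049×0.094864 = 0.023057
Scale to base peak (0.353866) = 100: 34.8 : 98.6 : 100.0 : 42.7 : 6.5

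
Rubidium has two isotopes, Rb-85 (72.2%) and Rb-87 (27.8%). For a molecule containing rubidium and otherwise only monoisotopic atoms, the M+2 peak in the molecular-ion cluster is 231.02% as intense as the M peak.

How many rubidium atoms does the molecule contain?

For n independent Rb atoms, I(M+2)/I(M) = n · (abundance Rb-87) / (abundance Rb-85) = n · 0.278/0.722.
n = 2.3102 × 0.722/0.278 = 6.00 ≈ 6

6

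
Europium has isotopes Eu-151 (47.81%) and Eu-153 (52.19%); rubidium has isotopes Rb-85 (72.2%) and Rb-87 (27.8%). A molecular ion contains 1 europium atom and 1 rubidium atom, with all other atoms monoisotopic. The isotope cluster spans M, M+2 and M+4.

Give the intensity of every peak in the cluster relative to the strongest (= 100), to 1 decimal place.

67.7 : 100.0 : 28.5

Europium pattern (n=1): 0.4781 : 0.5219
Rubidium pattern (n=1): 0.7220 : 0.2780
Convolve the two distributions (both contribute in 2-u steps):
  M: 0.4781×0.7220 = 0.345188
  M+2: 0.4781×0.2780 + 0.5219×0.7220 = 0.509724
  M+4: 0.5219×0.2780 = 0.145088
Scale to base peak (0.509724) = 100: 67.7 : 100.0 : 28.5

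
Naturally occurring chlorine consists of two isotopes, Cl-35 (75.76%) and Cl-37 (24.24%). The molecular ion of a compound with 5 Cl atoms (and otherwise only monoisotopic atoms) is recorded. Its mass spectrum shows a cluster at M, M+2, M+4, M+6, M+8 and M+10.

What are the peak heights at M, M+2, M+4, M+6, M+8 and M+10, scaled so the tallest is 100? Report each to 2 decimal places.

62.51 : 100.00 : 63.99 : 20.47 : 3.28 : 0.21

Each Cl atom is independently Cl-35 (p = 0.7576) or Cl-37 (q = 0.2424); the cluster is the binomial expansion (p + q)^5.
P(M) = 0.7576^5 = 0.249574
P(M+2) = 5 × 0.7576^4 × 0.2424^1 = 0.399266
P(M+4) = 10 × 0.7576^3 × 0.2424^2 = 0.255497
P(M+6) = 10 × 0.7576^2 × 0.2424^3 = 0.081748
P(M+8) = 5 × 0.7576^1 × 0.2424^4 = 0.013078
P(M+10) = 0.2424^5 = 0.000837
The M+2 peak is largest (0.399266); scaling to 100 gives 62.51 : 100.00 : 63.99 : 20.47 : 3.28 : 0.21.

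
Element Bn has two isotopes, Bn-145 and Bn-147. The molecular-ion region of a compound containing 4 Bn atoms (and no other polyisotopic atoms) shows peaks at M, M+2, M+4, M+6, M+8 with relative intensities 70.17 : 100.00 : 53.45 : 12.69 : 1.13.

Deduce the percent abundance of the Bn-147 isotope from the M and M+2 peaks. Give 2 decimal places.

26.27%

If p is the fraction of Bn that is Bn-145, then I(M+2)/I(M) = [C(4,1)·p^3·(1−p)] / p^4 = 4·(1−p)/p = 100.00/70.17 = 1.4251
(1−p)/p = 1.4251/4 = 0.3563  ⇒  p = 1/(1 + 0.3563) = 0.7373
Bn-145: 73.73%, Bn-147: 26.27%.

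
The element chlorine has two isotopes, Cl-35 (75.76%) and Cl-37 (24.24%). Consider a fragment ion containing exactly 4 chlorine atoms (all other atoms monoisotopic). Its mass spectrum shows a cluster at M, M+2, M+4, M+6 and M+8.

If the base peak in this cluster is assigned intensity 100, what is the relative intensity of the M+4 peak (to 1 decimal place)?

Term probabilities: M 0.3294, M+2 0.4216, M+4 0.2023, M+6 0.0432, M+8 0.0035. Base peak = M+2.
P(M+2) = C(4,1) × 0.7576^3 × 0.2424^1 = 4 × 0.4348304 × 0.2424 = 0.421612 (base)
P(M+4) = C(4,2) × 0.7576^2 × 0.2424^2 = 6 × 0.57395776 × 0.05875776 = 0.202347
Relative intensity = 0.202347 / 0.421612 × 100 = 48.0

48.0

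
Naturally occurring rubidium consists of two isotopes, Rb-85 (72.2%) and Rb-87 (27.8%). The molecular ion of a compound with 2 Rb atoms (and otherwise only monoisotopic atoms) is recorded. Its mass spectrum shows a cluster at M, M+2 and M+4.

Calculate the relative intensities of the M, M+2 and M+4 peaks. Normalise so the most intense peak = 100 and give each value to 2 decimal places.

100.00 : 77.01 : 14.83

The 2 Rb atoms are independent, so intensities follow the terms of (0.722 + 0.278)^2.
P(M) = 0.722^2 = 0.521284
P(M+2) = 2 × 0.722^1 × 0.278^1 = 0.401432
P(M+4) = 0.278^2 = 0.077284
The M peak is largest (0.521284); scaling to 100 gives 100.00 : 77.01 : 14.83.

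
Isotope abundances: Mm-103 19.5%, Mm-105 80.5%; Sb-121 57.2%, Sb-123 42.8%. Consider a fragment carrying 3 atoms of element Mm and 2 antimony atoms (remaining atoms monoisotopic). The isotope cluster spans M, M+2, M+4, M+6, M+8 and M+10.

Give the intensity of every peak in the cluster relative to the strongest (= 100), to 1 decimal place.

Element Mm pattern (n=3): 0.00741488 : 0.09183038 : 0.37909462 : 0.52166012
Antimony pattern (n=2): 0.327184 : 0.489632 : 0.183184
Convolve the two distributions (both contribute in 2-u steps):
  M: 0.00741488×0.327184 = 0.002426
  M+2: 0.00741488×0.489632 + 0.09183038×0.327184 = 0.033676
  M+4: 0.00741488×0.183184 + 0.09183038×0.489632 + 0.37909462×0.327184 = 0.170355
  M+6: 0.09183038×0.183184 + 0.37909462×0.489632 + 0.52166012×0.327184 = 0.373118
  M+8: 0.37909462×0.183184 + 0.52166012×0.489632 = 0.324866
  M+10: 0.52166012×0.183184 = 0.095560
Scale to base peak (0.373118) = 100: 0.7 : 9.0 : 45.7 : 100.0 : 87.1 : 25.6

0.7 : 9.0 : 45.7 : 100.0 : 87.1 : 25.6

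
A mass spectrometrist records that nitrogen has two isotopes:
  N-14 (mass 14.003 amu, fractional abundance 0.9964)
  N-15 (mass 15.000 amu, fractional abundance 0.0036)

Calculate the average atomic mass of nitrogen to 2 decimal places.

14.01 amu

The abundance-weighted mean is 0.9964 × 14.003 + 0.0036 × 15.000
= 13.9526 + 0.0540 = 14.0066 amu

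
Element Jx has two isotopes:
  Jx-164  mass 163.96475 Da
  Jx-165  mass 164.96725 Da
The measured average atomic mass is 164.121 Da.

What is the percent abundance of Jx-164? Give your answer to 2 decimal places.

84.41%

Let x be the fractional abundance of Jx-164; then Jx-165 has abundance 1 − x.
163.96475·x + 164.96725·(1 − x) = 164.121
(163.96475 − 164.96725)·x = 164.121 − 164.96725
x = -0.84625 / -1.00250 = 0.84414 → 84.41% Jx-164, 15.59% Jx-165.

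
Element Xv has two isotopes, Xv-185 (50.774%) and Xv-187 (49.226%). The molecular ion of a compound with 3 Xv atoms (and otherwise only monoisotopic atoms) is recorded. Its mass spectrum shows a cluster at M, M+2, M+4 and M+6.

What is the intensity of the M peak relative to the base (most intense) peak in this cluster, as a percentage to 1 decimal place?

34.4%

Binomial terms of (0.50774 + 0.49226)^3: M 0.1309, M+2 0.3807, M+4 0.3691, M+6 0.1193 → M+2 is the base peak.
P(M+2) = C(3,1) × 0.50774^2 × 0.49226^1 = 3 × 0.25779991 × 0.49226 = 0.380714 (base)
P(M) = C(3,0) × 0.50774^3 × 0.49226^0 = 1 × 0.13089533 × 1.0000 = 0.130895
Relative intensity = 0.130895 / 0.380714 × 100 = 34.4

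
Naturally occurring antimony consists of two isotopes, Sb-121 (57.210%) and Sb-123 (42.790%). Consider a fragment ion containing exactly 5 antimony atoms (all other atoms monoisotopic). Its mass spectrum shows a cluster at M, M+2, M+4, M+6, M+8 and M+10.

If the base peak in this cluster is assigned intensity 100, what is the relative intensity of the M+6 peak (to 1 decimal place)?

(0.57210 + 0.42790)^5 gives M 0.0613, M+2 0.2292, M+4 0.3428, M+6 0.2564, M+8 0.0959, M+10 0.0143; the largest is M+4.
P(M+4) = C(5,2) × 0.57210^3 × 0.42790^2 = 10 × 0.18724742 × 0.18309841 = 0.342847 (base)
P(M+6) = C(5,3) × 0.57210^2 × 0.42790^3 = 10 × 0.32729841 × 0.07834781 = 0.256431
Relative intensity = 0.256431 / 0.342847 × 100 = 74.8

74.8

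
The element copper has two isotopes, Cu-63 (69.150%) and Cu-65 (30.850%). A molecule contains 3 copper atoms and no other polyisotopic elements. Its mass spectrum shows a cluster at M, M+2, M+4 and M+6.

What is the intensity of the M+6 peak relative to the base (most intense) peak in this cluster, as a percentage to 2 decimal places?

Term probabilities: M 0.3307, M+2 0.4425, M+4 0.1974, M+6 0.0294. Base peak = M+2.
P(M+2) = C(3,1) × 0.69150^2 × 0.30850^1 = 3 × 0.47817225 × 0.3085 = 0.442548 (base)
P(M+6) = C(3,3) × 0.69150^0 × 0.30850^3 = 1 × 1.0000 × 0.02936064 = 0.029361
Relative intensity = 0.029361 / 0.442548 × 100 = 6.63

6.63%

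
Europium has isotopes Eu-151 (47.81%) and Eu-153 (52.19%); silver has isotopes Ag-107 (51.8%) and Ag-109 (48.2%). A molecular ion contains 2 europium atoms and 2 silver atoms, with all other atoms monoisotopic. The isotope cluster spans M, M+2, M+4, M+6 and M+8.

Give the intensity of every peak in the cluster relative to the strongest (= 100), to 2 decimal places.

16.34 : 66.08 : 100.00 : 67.12 : 16.86

Europium pattern (n=2): 0.22857961 : 0.49904078 : 0.27237961
Silver pattern (n=2): 0.268324 : 0.499352 : 0.232324
Convolve the two distributions (both contribute in 2-u steps):
  M: 0.22857961×0.268324 = 0.061333
  M+2: 0.22857961×0.499352 + 0.49904078×0.268324 = 0.248046
  M+4: 0.22857961×0.232324 + 0.49904078×0.499352 + 0.27237961×0.268324 = 0.375388
  M+6: 0.49904078×0.232324 + 0.27237961×0.499352 = 0.251952
  M+8: 0.27237961×0.232324 = 0.063280
Scale to base peak (0.375388) = 100: 16.34 : 66.08 : 100.00 : 67.12 : 16.86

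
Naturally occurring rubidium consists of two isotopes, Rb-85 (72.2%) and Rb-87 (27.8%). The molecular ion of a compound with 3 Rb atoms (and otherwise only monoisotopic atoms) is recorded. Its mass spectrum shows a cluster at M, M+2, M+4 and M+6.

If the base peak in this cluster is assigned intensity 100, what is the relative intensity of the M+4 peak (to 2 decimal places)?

(0.722 + 0.278)^3 gives M 0.3764, M+2 0.4348, M+4 0.1674, M+6 0.0215; the largest is M+2.
P(M+2) = C(3,1) × 0.722^2 × 0.278^1 = 3 × 0.521284 × 0.2780 = 0.434751 (base)
P(M+4) = C(3,2) × 0.722^1 × 0.278^2 = 3 × 0.7220 × 0.077284 = 0.167397
Relative intensity = 0.167397 / 0.434751 × 100 = 38.50

38.50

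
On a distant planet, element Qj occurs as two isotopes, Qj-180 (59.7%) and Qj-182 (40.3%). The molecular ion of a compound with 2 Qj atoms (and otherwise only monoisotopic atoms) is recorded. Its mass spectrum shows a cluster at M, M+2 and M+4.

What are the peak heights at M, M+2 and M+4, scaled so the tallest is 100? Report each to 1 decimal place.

74.1 : 100.0 : 33.8

Expanding (0.597 + 0.403)^2:
P(M) = 0.597^2 = 0.356409
P(M+2) = 2 × 0.597^1 × 0.403^1 = 0.481182
P(M+4) = 0.403^2 = 0.162409
The M+2 peak is largest (0.481182); scaling to 100 gives 74.1 : 100.0 : 33.8.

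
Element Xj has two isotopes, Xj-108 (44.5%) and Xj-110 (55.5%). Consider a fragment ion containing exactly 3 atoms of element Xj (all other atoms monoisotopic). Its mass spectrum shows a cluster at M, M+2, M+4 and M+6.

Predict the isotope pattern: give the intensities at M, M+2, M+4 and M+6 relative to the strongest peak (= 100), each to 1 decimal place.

The 3 Xj atoms are independent, so intensities follow the terms of (0.445 + 0.555)^3.
P(M) = 0.445^3 = 0.088121
P(M+2) = 3 × 0.445^2 × 0.555^1 = 0.329712
P(M+4) = 3 × 0.445^1 × 0.555^2 = 0.411213
P(M+6) = 0.555^3 = 0.170954
The M+4 peak is largest (0.411213); scaling to 100 gives 21.4 : 80.2 : 100.0 : 41.6.

21.4 : 80.2 : 100.0 : 41.6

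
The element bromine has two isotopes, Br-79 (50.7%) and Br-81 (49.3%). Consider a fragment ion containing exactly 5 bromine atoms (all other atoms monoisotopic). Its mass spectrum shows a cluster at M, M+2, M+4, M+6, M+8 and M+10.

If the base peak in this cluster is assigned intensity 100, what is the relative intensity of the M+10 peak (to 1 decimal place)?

(0.507 + 0.493)^5 gives M 0.0335, M+2 0.1629, M+4 0.3168, M+6 0.3080, M+8 0.1497, M+10 0.0291; the largest is M+4.
P(M+4) = C(5,2) × 0.507^3 × 0.493^2 = 10 × 0.13032384 × 0.243049 = 0.316751 (base)
P(M+10) = C(5,5) × 0.507^0 × 0.493^5 = 1 × 1.0000 × 0.0291229 = 0.029123
Relative intensity = 0.029123 / 0.316751 × 100 = 9.2

9.2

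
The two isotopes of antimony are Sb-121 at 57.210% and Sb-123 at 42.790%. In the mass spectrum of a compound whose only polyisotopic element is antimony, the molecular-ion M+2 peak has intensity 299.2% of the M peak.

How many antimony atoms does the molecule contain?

4

With n Sb atoms, P(M+2)/P(M) = C(n,1)·p^(n−1)q / p^n = n·q/p = n · 0.42790/0.57210.
n = 2.992 × 0.57210/0.42790 = 4.00 ≈ 4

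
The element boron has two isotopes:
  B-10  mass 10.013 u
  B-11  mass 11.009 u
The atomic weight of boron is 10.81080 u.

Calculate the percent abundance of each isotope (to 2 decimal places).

With x = fraction of B-10 (so B-11 is 1 − x):
10.013·x + 11.009·(1 − x) = 10.81080
(10.013 − 11.009)·x = 10.81080 − 11.009
x = -0.19820 / -0.996 = 0.19900 → 19.90% B-10, 80.10% B-11.

B-10: 19.90%, B-11: 80.10%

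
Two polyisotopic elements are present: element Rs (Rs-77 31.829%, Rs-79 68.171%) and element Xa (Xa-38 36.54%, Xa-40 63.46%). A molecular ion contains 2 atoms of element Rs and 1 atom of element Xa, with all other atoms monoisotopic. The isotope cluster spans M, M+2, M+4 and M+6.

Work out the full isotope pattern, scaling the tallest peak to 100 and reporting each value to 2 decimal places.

8.31 : 50.06 : 100.00 : 66.24

Element Rs pattern (n=2): 0.10130852 : 0.43396295 : 0.46472852
Element Xa pattern (n=1): 0.3654 : 0.6346
Convolve the two distributions (both contribute in 2-u steps):
  M: 0.10130852×0.3654 = 0.037018
  M+2: 0.10130852×0.6346 + 0.43396295×0.3654 = 0.222860
  M+4: 0.43396295×0.6346 + 0.46472852×0.3654 = 0.445205
  M+6: 0.46472852×0.6346 = 0.294917
Scale to base peak (0.445205) = 100: 8.31 : 50.06 : 100.00 : 66.24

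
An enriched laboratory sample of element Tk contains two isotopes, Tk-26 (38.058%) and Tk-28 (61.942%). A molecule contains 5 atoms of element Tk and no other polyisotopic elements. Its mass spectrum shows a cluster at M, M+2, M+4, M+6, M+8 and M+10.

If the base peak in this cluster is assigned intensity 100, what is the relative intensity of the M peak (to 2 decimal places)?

(0.38058 + 0.61942)^5 gives M 0.0080, M+2 0.0650, M+4 0.2115, M+6 0.3442, M+8 0.2801, M+10 0.0912; the largest is M+6.
P(M+6) = C(5,3) × 0.38058^2 × 0.61942^3 = 10 × 0.14484114 × 0.23765977 = 0.344229 (base)
P(M) = C(5,0) × 0.38058^5 × 0.61942^0 = 1 × 0.00798417 × 1.0000 = 0.007984
Relative intensity = 0.007984 / 0.344229 × 100 = 2.32

2.32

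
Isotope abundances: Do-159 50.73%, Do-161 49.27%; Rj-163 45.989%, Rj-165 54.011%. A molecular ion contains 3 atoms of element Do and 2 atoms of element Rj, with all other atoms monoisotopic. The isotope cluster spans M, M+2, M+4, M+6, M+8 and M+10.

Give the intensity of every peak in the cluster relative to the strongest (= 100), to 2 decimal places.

Element Do pattern (n=3): 0.13055532 : 0.3803939 : 0.36944623 : 0.11960455
Element Rj pattern (n=2): 0.21149881 : 0.49678238 : 0.29171881
Convolve the two distributions (both contribute in 2-u steps):
  M: 0.13055532×0.21149881 = 0.027612
  M+2: 0.13055532×0.49678238 + 0.3803939×0.21149881 = 0.145310
  M+4: 0.13055532×0.29171881 + 0.3803939×0.49678238 + 0.36944623×0.21149881 = 0.305196
  M+6: 0.3803939×0.29171881 + 0.36944623×0.49678238 + 0.11960455×0.21149881 = 0.319799
  M+8: 0.36944623×0.29171881 + 0.11960455×0.49678238 = 0.167192
  M+10: 0.11960455×0.29171881 = 0.034891
Scale to base peak (0.319799) = 100: 8.63 : 45.44 : 95.43 : 100.00 : 52.28 : 10.91

8.63 : 45.44 : 95.43 : 100.00 : 52.28 : 10.91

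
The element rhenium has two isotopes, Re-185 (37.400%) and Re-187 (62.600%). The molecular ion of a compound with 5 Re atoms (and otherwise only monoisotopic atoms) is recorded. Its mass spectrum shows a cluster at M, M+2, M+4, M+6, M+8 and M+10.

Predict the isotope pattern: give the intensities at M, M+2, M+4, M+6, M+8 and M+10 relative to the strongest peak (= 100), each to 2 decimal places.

Expanding (0.37400 + 0.62600)^5:
P(M) = 0.37400^5 = 0.007317
P(M+2) = 5 × 0.37400^4 × 0.62600^1 = 0.061239
P(M+4) = 10 × 0.37400^3 × 0.62600^2 = 0.205005
P(M+6) = 10 × 0.37400^2 × 0.62600^3 = 0.343136
P(M+8) = 5 × 0.37400^1 × 0.62600^4 = 0.287170
P(M+10) = 0.62600^5 = 0.096133
The M+6 peak is largest (0.343136); scaling to 100 gives 2.13 : 17.85 : 59.74 : 100.00 : 83.69 : 28.02.

2.13 : 17.85 : 59.74 : 100.00 : 83.69 : 28.02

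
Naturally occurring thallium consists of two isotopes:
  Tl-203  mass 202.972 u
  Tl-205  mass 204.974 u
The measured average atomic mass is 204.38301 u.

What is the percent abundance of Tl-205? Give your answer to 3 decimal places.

Let x be the fractional abundance of Tl-203; then Tl-205 has abundance 1 − x.
202.972·x + 204.974·(1 − x) = 204.38301
(202.972 − 204.974)·x = 204.38301 − 204.974
x = -0.59099 / -2.002 = 0.29520 → 29.520% Tl-203, 70.480% Tl-205.

70.480%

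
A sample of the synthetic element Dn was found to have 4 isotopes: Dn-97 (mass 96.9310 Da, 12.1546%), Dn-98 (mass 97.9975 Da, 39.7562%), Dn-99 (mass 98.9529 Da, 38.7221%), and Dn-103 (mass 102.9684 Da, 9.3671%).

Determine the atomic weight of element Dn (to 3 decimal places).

The abundance-weighted mean is 0.121546 × 96.9310 + 0.397562 × 97.9975 + 0.387221 × 98.9529 + 0.093671 × 102.9684
= 11.78158 + 38.96008 + 38.31664 + 9.64515 = 98.70345 Da

98.703 Da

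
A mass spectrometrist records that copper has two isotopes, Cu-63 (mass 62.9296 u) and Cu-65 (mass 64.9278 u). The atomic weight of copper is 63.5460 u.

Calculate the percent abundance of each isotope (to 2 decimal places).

Let x be the fractional abundance of Cu-63; then Cu-65 has abundance 1 − x.
62.9296·x + 64.9278·(1 − x) = 63.5460
(62.9296 − 64.9278)·x = 63.5460 − 64.9278
x = -1.3818 / -1.9982 = 0.69152 → 69.15% Cu-63, 30.85% Cu-65.

Cu-63: 69.15%, Cu-65: 30.85%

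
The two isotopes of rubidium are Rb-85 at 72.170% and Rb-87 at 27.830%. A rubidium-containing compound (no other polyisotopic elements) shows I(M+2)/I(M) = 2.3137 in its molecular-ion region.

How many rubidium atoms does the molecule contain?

For n independent Rb atoms, I(M+2)/I(M) = n · (abundance Rb-87) / (abundance Rb-85) = n · 0.27830/0.72170.
n = 2.3137 × 0.72170/0.27830 = 6.00 ≈ 6

6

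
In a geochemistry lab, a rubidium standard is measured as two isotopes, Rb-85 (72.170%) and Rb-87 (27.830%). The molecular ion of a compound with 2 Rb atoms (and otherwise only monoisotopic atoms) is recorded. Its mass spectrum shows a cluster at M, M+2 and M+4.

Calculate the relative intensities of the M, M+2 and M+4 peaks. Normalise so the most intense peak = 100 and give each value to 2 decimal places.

100.00 : 77.12 : 14.87

Expanding (0.72170 + 0.27830)^2:
P(M) = 0.72170^2 = 0.520851
P(M+2) = 2 × 0.72170^1 × 0.27830^1 = 0.401698
P(M+4) = 0.27830^2 = 0.077451
The M peak is largest (0.520851); scaling to 100 gives 100.00 : 77.12 : 14.87.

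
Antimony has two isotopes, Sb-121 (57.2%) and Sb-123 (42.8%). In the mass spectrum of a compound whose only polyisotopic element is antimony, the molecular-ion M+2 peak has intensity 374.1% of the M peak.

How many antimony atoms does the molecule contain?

The M+2/M ratio from n Sb atoms is n · q/p = n · 0.428/0.572.
n = 3.741 × 0.572/0.428 = 5.00 ≈ 5

5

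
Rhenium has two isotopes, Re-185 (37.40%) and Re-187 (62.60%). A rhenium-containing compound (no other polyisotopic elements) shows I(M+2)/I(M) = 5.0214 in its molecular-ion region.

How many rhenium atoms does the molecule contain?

For n independent Re atoms, I(M+2)/I(M) = n · (abundance Re-187) / (abundance Re-185) = n · 0.6260/0.3740.
n = 5.0214 × 0.3740/0.6260 = 3.00 ≈ 3

3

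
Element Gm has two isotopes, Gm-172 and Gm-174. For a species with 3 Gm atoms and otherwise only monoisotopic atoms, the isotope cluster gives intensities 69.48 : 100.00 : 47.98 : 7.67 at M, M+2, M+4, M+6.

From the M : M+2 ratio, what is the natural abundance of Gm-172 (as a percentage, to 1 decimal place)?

67.6%

If p is the fraction of Gm that is Gm-172, then I(M+2)/I(M) = [C(3,1)·p^2·(1−p)] / p^3 = 3·(1−p)/p = 100.00/69.48 = 1.4393
(1−p)/p = 1.4393/3 = 0.4798  ⇒  p = 1/(1 + 0.4798) = 0.6758
Gm-172: 67.6%, Gm-174: 32.4%.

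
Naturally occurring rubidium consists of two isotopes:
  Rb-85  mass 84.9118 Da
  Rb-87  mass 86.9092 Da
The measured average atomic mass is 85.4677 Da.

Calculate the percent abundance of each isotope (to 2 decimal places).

Rb-85: 72.17%, Rb-87: 27.83%

Writing the weighted mean with unknown fraction x of Rb-85:
84.9118·x + 86.9092·(1 − x) = 85.4677
(84.9118 − 86.9092)·x = 85.4677 − 86.9092
x = -1.4415 / -1.9974 = 0.72169 → 72.17% Rb-85, 27.83% Rb-87.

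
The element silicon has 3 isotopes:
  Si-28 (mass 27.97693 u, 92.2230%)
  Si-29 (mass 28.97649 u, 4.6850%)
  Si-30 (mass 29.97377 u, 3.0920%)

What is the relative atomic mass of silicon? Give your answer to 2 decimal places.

Weight each isotope mass by its fractional abundance: 0.922230 × 27.97693 + 0.046850 × 28.97649 + 0.030920 × 29.97377
= 25.801164 + 1.357549 + 0.926789 = 28.085502 u

28.09 u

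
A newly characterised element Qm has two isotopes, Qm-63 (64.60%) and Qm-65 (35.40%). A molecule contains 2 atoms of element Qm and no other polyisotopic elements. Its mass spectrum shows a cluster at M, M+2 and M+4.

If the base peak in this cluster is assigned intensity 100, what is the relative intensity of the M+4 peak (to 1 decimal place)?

27.4

(0.6460 + 0.3540)^2 gives M 0.4173, M+2 0.4574, M+4 0.1253; the largest is M+2.
P(M+2) = C(2,1) × 0.6460^1 × 0.3540^1 = 2 × 0.6460 × 0.3540 = 0.457368 (base)
P(M+4) = C(2,2) × 0.6460^0 × 0.3540^2 = 1 × 1.0000 × 0.125316 = 0.125316
Relative intensity = 0.125316 / 0.457368 × 100 = 27.4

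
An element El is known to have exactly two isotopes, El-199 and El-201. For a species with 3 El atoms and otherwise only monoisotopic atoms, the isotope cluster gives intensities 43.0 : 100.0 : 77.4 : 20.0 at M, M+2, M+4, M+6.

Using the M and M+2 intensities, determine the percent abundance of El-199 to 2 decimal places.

Write p for the El-199 fraction. I(M+2)/I(M) = [C(3,1)·p^2·(1−p)] / p^3 = 3·(1−p)/p = 100.0/43.0 = 2.3256
(1−p)/p = 2.3256/3 = 0.7752  ⇒  p = 1/(1 + 0.7752) = 0.5633
El-199: 56.33%, El-201: 43.67%.

56.33%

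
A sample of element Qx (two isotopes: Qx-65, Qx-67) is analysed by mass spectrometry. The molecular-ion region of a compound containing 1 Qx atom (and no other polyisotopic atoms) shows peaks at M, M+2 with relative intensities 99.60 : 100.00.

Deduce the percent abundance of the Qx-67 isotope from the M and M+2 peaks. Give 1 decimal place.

50.1%

Write p for the Qx-65 fraction. I(M+2)/I(M) = [C(1,1)·p^0·(1−p)] / p^1 = 1·(1−p)/p = 100.00/99.60 = 1.0040
(1−p)/p = 1.0040/1 = 1.0040  ⇒  p = 1/(1 + 1.0040) = 0.4990
Qx-65: 49.9%, Qx-67: 50.1%.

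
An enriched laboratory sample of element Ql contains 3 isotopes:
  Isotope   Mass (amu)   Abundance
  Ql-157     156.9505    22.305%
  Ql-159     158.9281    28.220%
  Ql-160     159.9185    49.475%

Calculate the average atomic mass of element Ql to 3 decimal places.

Average mass = Σ (abundance × isotope mass) = 0.22305 × 156.9505 + 0.28220 × 158.9281 + 0.49475 × 159.9185
= 35.00781 + 44.84951 + 79.11968 = 158.97700 amu

158.977 amu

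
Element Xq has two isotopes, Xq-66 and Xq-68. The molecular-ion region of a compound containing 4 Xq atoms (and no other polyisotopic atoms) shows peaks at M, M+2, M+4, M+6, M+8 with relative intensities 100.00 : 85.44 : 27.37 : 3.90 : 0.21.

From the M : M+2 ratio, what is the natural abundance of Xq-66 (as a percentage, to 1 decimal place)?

Let p = fractional abundance of Xq-66. I(M+2)/I(M) = [C(4,1)·p^3·(1−p)] / p^4 = 4·(1−p)/p = 85.44/100.00 = 0.8544
(1−p)/p = 0.8544/4 = 0.2136  ⇒  p = 1/(1 + 0.2136) = 0.8240
Xq-66: 82.4%, Xq-68: 17.6%.

82.4%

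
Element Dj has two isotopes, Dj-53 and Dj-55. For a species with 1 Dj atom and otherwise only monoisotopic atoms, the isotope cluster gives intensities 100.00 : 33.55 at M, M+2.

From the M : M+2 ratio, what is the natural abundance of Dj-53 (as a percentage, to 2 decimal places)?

If p is the fraction of Dj that is Dj-53, then I(M+2)/I(M) = [C(1,1)·p^0·(1−p)] / p^1 = 1·(1−p)/p = 33.55/100.00 = 0.3355
(1−p)/p = 0.3355/1 = 0.3355  ⇒  p = 1/(1 + 0.3355) = 0.7488
Dj-53: 74.88%, Dj-55: 25.12%.

74.88%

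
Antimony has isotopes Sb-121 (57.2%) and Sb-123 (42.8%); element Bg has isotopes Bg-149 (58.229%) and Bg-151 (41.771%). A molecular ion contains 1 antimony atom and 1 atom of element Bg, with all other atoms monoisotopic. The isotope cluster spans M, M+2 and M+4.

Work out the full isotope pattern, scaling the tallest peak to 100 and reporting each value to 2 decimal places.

Antimony pattern (n=1): 0.5720 : 0.4280
Element Bg pattern (n=1): 0.58229 : 0.41771
Convolve the two distributions (both contribute in 2-u steps):
  M: 0.5720×0.58229 = 0.333070
  M+2: 0.5720×0.41771 + 0.4280×0.58229 = 0.488150
  M+4: 0.4280×0.41771 = 0.178780
Scale to base peak (0.488150) = 100: 68.23 : 100.00 : 36.62

68.23 : 100.00 : 36.62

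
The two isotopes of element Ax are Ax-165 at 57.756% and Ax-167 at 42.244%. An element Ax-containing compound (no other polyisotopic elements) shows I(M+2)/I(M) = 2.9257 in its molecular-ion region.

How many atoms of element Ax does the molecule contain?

4

With n Ax atoms, P(M+2)/P(M) = C(n,1)·p^(n−1)q / p^n = n·q/p = n · 0.42244/0.57756.
n = 2.9257 × 0.57756/0.42244 = 4.00 ≈ 4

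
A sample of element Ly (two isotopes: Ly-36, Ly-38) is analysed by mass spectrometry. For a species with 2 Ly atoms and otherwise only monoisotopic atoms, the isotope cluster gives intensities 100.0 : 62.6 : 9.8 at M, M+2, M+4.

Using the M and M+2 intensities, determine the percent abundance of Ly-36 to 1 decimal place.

Let p = fractional abundance of Ly-36. I(M+2)/I(M) = [C(2,1)·p^1·(1−p)] / p^2 = 2·(1−p)/p = 62.6/100.0 = 0.6260
(1−p)/p = 0.6260/2 = 0.3130  ⇒  p = 1/(1 + 0.3130) = 0.7616
Ly-36: 76.2%, Ly-38: 23.8%.

76.2%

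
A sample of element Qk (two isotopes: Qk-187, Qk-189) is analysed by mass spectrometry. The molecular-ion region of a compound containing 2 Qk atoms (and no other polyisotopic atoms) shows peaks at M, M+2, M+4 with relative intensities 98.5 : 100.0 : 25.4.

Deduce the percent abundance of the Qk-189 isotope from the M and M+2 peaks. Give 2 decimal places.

33.67%

Let p = fractional abundance of Qk-187. I(M+2)/I(M) = [C(2,1)·p^1·(1−p)] / p^2 = 2·(1−p)/p = 100.0/98.5 = 1.0152
(1−p)/p = 1.0152/2 = 0.5076  ⇒  p = 1/(1 + 0.5076) = 0.6633
Qk-187: 66.33%, Qk-189: 33.67%.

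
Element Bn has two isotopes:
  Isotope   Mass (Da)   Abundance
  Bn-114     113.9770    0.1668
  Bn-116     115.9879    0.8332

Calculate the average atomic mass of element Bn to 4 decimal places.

115.6525 Da

Average mass = Σ (abundance × isotope mass) = 0.1668 × 113.9770 + 0.8332 × 115.9879
= 19.01136 + 96.64112 = 115.65248 Da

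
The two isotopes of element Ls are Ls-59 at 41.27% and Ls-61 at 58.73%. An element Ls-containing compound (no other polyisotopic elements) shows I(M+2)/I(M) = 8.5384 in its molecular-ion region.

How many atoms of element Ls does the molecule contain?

6

For n independent Ls atoms, I(M+2)/I(M) = n · (abundance Ls-61) / (abundance Ls-59) = n · 0.5873/0.4127.
n = 8.5384 × 0.4127/0.5873 = 6.00 ≈ 6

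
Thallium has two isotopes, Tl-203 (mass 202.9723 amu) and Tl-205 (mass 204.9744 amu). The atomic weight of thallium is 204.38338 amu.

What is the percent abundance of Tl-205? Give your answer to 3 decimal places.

70.480%

Let x be the fractional abundance of Tl-203; then Tl-205 has abundance 1 − x.
202.9723·x + 204.9744·(1 − x) = 204.38338
(202.9723 − 204.9744)·x = 204.38338 − 204.9744
x = -0.59102 / -2.0021 = 0.29520 → 29.520% Tl-203, 70.480% Tl-205.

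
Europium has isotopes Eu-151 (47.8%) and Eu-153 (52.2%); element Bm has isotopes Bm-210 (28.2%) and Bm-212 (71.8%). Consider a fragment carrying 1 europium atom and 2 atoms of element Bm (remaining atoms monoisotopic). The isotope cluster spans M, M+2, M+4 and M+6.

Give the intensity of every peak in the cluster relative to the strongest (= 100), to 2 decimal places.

Europium pattern (n=1): 0.4780 : 0.5220
Element Bm pattern (n=2): 0.079524 : 0.404952 : 0.515524
Convolve the two distributions (both contribute in 2-u steps):
  M: 0.4780×0.079524 = 0.038012
  M+2: 0.4780×0.404952 + 0.5220×0.079524 = 0.235079
  M+4: 0.4780×0.515524 + 0.5220×0.404952 = 0.457805
  M+6: 0.5220×0.515524 = 0.269104
Scale to base peak (0.457805) = 100: 8.30 : 51.35 : 100.00 : 58.78

8.30 : 51.35 : 100.00 : 58.78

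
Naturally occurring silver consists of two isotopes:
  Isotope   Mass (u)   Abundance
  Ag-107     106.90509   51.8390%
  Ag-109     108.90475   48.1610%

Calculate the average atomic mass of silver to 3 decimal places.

107.868 u

Average mass = Σ (abundance × isotope mass) = 0.518390 × 106.90509 + 0.481610 × 108.90475
= 55.418530 + 52.449617 = 107.868147 u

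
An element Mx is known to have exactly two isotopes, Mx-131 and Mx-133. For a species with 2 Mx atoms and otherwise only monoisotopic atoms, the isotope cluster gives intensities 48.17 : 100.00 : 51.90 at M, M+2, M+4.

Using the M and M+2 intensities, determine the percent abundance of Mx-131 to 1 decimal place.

49.1%

Write p for the Mx-131 fraction. I(M+2)/I(M) = [C(2,1)·p^1·(1−p)] / p^2 = 2·(1−p)/p = 100.00/48.17 = 2.0760
(1−p)/p = 2.0760/2 = 1.0380  ⇒  p = 1/(1 + 1.0380) = 0.4907
Mx-131: 49.1%, Mx-133: 50.9%.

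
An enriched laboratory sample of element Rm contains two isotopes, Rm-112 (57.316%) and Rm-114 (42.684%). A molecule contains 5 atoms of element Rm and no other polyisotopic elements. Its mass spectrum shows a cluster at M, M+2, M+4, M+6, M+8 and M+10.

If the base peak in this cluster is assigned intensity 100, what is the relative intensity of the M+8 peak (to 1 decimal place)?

(0.57316 + 0.42684)^5 gives M 0.0619, M+2 0.2303, M+4 0.3431, M+6 0.2555, M+8 0.0951, M+10 0.0142; the largest is M+4.
P(M+4) = C(5,2) × 0.57316^3 × 0.42684^2 = 10 × 0.18829016 × 0.18219239 = 0.343050 (base)
P(M+8) = C(5,4) × 0.57316^1 × 0.42684^4 = 5 × 0.57316 × 0.03319407 = 0.095128
Relative intensity = 0.095128 / 0.343050 × 100 = 27.7

27.7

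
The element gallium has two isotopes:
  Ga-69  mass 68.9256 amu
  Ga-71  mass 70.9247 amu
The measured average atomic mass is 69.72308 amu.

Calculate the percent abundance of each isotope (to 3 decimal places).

Writing the weighted mean with unknown fraction x of Ga-69:
68.9256·x + 70.9247·(1 − x) = 69.72308
(68.9256 − 70.9247)·x = 69.72308 − 70.9247
x = -1.20162 / -1.9991 = 0.60108 → 60.108% Ga-69, 39.892% Ga-71.

Ga-69: 60.108%, Ga-71: 39.892%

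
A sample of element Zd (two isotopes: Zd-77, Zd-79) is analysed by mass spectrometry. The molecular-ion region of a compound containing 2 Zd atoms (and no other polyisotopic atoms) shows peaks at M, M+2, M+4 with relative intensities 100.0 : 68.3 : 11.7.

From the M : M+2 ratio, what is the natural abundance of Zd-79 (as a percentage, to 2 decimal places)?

25.46%

Let p = fractional abundance of Zd-77. I(M+2)/I(M) = [C(2,1)·p^1·(1−p)] / p^2 = 2·(1−p)/p = 68.3/100.0 = 0.6830
(1−p)/p = 0.6830/2 = 0.3415  ⇒  p = 1/(1 + 0.3415) = 0.7454
Zd-77: 74.54%, Zd-79: 25.46%.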